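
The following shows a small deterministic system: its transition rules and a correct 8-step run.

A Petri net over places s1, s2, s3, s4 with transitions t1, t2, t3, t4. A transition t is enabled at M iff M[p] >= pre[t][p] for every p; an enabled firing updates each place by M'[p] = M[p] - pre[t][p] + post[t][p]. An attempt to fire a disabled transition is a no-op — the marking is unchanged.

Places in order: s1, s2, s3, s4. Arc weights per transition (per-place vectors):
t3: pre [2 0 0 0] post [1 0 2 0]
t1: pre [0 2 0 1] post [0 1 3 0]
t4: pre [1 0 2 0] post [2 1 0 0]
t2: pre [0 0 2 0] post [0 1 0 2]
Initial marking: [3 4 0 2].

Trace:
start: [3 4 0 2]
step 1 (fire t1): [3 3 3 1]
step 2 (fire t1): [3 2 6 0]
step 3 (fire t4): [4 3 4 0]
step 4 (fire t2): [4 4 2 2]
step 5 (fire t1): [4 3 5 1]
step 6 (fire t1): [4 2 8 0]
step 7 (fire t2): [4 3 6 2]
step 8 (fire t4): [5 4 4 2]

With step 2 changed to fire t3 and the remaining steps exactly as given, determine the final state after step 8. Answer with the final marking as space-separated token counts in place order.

4 5 3 3

(re-executing from step 2 with the substitution; state before step 2: [3 3 3 1])
step 2 (fire t3): [2 3 5 1]
step 3 (fire t4): [3 4 3 1]
step 4 (fire t2): [3 5 1 3]
step 5 (fire t1): [3 4 4 2]
step 6 (fire t1): [3 3 7 1]
step 7 (fire t2): [3 4 5 3]
step 8 (fire t4): [4 5 3 3]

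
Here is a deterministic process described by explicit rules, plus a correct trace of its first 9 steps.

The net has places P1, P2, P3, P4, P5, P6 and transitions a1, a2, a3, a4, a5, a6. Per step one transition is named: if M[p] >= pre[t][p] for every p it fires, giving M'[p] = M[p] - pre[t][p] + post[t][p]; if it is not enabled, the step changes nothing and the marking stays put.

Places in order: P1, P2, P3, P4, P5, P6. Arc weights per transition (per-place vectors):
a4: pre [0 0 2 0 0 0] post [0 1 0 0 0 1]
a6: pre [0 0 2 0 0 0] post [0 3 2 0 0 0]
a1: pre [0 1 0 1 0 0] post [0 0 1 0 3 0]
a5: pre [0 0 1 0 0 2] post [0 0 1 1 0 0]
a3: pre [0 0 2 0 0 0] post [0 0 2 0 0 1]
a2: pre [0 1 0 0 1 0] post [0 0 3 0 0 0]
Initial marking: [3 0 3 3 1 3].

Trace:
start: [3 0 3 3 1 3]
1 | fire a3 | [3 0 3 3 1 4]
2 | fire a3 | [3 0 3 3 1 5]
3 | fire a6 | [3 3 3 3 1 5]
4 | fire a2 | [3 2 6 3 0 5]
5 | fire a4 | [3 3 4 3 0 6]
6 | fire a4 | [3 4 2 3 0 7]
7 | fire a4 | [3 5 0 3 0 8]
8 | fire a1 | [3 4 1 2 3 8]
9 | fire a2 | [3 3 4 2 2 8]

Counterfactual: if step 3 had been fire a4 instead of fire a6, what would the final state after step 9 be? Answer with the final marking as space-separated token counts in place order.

3 0 4 2 2 8

(re-executing from step 3 with the substitution; state before step 3: [3 0 3 3 1 5])
3 | fire a4 | [3 1 1 3 1 6]
4 | fire a2 | [3 0 4 3 0 6]
5 | fire a4 | [3 1 2 3 0 7]
6 | fire a4 | [3 2 0 3 0 8]
7 | fire a4 | [3 2 0 3 0 8]
8 | fire a1 | [3 1 1 2 3 8]
9 | fire a2 | [3 0 4 2 2 8]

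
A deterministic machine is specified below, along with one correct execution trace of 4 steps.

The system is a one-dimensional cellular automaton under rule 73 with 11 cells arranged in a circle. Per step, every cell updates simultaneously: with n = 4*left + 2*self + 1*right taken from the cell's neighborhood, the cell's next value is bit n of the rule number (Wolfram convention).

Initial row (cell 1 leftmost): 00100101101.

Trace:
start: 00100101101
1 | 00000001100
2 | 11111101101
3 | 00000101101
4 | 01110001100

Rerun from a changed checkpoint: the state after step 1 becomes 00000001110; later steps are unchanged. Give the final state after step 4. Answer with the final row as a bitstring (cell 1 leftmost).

00110001110

state after step 1 := 00000001110
2 | 11111101010
3 | 10000100000
4 | 00110001110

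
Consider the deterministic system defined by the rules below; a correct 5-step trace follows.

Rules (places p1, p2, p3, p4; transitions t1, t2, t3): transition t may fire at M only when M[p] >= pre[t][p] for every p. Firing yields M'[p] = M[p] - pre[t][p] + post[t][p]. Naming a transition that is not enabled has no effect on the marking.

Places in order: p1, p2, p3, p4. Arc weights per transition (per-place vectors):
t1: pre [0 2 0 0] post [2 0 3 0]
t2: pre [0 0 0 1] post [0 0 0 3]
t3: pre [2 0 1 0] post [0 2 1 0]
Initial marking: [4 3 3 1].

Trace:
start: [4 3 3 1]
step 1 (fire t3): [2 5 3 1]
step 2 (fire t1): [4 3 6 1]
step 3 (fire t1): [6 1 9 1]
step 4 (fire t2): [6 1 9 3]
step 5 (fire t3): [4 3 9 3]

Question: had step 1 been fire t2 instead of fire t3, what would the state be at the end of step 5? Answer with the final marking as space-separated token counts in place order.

4 3 6 5

(re-executing from step 1 with the substitution; state before step 1: [4 3 3 1])
step 1 (fire t2): [4 3 3 3]
step 2 (fire t1): [6 1 6 3]
step 3 (fire t1): [6 1 6 3]
step 4 (fire t2): [6 1 6 5]
step 5 (fire t3): [4 3 6 5]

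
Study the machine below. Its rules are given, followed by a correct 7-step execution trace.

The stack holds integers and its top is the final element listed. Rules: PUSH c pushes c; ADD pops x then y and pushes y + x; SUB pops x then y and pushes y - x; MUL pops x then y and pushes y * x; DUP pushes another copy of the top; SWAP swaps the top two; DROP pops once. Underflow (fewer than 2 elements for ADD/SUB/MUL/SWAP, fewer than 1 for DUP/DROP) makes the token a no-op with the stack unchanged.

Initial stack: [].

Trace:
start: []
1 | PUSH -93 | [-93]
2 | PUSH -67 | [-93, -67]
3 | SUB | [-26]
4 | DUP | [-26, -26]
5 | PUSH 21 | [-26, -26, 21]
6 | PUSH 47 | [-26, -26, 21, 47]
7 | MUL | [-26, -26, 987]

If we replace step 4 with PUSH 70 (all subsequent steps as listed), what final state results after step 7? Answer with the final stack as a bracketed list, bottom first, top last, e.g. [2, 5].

[-26, 70, 987]

(re-executing from step 4 with the substitution; state before step 4: [-26])
4 | PUSH 70 | [-26, 70]
5 | PUSH 21 | [-26, 70, 21]
6 | PUSH 47 | [-26, 70, 21, 47]
7 | MUL | [-26, 70, 987]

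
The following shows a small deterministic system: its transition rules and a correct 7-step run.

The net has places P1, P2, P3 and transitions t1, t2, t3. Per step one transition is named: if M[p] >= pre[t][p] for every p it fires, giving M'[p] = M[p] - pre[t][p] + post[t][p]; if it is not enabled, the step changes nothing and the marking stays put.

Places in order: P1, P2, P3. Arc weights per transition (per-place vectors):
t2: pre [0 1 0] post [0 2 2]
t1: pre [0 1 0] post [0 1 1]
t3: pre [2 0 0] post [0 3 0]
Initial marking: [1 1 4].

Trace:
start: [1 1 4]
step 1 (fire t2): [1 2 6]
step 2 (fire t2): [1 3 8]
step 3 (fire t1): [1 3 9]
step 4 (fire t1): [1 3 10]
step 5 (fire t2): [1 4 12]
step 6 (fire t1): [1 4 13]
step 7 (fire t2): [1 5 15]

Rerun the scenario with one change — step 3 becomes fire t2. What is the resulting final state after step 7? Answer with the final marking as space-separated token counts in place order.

(re-executing from step 3 with the substitution; state before step 3: [1 3 8])
step 3 (fire t2): [1 4 10]
step 4 (fire t1): [1 4 11]
step 5 (fire t2): [1 5 13]
step 6 (fire t1): [1 5 14]
step 7 (fire t2): [1 6 16]

1 6 16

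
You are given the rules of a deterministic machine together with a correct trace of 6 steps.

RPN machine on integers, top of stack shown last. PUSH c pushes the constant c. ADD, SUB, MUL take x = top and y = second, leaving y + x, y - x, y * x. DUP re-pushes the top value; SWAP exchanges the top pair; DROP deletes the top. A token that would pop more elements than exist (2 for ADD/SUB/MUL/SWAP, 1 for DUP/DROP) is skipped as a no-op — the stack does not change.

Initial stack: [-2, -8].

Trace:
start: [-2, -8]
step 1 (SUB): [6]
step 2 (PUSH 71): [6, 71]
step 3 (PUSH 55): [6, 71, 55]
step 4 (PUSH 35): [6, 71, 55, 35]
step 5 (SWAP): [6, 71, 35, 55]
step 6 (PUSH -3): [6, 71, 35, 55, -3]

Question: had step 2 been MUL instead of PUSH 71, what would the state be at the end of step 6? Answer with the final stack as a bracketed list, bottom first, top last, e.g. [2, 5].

(re-executing from step 2 with the substitution; state before step 2: [6])
step 2 (MUL): [6]
step 3 (PUSH 55): [6, 55]
step 4 (PUSH 35): [6, 55, 35]
step 5 (SWAP): [6, 35, 55]
step 6 (PUSH -3): [6, 35, 55, -3]

[6, 35, 55, -3]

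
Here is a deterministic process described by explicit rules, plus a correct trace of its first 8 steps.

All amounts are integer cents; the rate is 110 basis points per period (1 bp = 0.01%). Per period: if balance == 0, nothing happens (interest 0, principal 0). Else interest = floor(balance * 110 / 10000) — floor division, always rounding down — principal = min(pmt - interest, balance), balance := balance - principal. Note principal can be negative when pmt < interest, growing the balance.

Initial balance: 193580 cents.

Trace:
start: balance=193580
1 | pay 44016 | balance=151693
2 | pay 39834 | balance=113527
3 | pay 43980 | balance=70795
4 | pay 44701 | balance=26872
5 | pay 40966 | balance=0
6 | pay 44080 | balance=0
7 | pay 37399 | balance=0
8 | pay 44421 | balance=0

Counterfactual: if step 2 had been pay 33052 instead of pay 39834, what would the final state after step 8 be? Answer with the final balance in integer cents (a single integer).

(re-executing from step 2 with the substitution; state before step 2: balance=151693)
2 | pay 33052 | balance=120309
3 | pay 43980 | balance=77652
4 | pay 44701 | balance=33805
5 | pay 40966 | balance=0
6 | pay 44080 | balance=0
7 | pay 37399 | balance=0
8 | pay 44421 | balance=0

0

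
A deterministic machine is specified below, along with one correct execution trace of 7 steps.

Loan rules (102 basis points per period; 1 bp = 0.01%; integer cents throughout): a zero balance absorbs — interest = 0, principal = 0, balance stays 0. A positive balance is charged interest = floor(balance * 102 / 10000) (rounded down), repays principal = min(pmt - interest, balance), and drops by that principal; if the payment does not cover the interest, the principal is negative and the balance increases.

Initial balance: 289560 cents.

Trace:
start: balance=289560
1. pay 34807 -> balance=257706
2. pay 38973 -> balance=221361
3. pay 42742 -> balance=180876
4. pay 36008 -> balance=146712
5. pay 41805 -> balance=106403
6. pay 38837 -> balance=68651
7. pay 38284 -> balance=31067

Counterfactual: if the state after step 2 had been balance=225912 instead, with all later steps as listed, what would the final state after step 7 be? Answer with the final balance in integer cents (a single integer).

35855

state after step 2 := balance=225912
3. pay 42742 -> balance=185474
4. pay 36008 -> balance=151357
5. pay 41805 -> balance=111095
6. pay 38837 -> balance=73391
7. pay 38284 -> balance=35855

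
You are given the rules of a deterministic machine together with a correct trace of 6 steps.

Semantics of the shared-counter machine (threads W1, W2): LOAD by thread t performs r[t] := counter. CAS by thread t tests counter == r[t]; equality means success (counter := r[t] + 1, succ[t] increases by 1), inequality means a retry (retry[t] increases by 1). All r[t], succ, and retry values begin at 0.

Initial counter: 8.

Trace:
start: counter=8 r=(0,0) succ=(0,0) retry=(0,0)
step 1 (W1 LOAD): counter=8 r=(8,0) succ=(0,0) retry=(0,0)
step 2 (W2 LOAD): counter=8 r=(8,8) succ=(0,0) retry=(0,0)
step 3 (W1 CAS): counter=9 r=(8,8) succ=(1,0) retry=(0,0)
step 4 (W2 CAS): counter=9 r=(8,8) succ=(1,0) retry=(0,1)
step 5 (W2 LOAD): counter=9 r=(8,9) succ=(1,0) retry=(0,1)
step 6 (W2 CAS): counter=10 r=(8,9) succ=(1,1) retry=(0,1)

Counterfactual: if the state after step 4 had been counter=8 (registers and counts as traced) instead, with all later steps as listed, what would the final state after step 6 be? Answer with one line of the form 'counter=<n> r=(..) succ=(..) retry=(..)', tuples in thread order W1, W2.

state after step 4 := counter=8 r=(8,8) succ=(1,0) retry=(0,1)
step 5 (W2 LOAD): counter=8 r=(8,8) succ=(1,0) retry=(0,1)
step 6 (W2 CAS): counter=9 r=(8,8) succ=(1,1) retry=(0,1)

counter=9 r=(8,8) succ=(1,1) retry=(0,1)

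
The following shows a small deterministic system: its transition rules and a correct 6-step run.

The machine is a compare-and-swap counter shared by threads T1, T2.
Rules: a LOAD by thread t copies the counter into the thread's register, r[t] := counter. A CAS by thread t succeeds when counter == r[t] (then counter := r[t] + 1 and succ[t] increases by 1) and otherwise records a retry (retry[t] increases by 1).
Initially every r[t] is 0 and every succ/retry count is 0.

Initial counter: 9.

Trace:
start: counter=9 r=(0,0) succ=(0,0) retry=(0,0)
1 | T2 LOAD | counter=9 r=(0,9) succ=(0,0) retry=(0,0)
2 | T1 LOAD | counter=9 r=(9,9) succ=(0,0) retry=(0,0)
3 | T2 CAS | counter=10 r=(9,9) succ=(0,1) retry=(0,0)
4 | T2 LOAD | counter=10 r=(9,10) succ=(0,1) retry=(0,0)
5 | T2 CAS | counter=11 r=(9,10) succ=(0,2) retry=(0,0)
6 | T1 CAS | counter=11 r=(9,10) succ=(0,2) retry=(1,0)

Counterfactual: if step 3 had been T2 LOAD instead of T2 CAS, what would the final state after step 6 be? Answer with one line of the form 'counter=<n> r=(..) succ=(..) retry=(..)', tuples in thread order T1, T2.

counter=10 r=(9,9) succ=(0,1) retry=(1,0)

(re-executing from step 3 with the substitution; state before step 3: counter=9 r=(9,9) succ=(0,0) retry=(0,0))
3 | T2 LOAD | counter=9 r=(9,9) succ=(0,0) retry=(0,0)
4 | T2 LOAD | counter=9 r=(9,9) succ=(0,0) retry=(0,0)
5 | T2 CAS | counter=10 r=(9,9) succ=(0,1) retry=(0,0)
6 | T1 CAS | counter=10 r=(9,9) succ=(0,1) retry=(1,0)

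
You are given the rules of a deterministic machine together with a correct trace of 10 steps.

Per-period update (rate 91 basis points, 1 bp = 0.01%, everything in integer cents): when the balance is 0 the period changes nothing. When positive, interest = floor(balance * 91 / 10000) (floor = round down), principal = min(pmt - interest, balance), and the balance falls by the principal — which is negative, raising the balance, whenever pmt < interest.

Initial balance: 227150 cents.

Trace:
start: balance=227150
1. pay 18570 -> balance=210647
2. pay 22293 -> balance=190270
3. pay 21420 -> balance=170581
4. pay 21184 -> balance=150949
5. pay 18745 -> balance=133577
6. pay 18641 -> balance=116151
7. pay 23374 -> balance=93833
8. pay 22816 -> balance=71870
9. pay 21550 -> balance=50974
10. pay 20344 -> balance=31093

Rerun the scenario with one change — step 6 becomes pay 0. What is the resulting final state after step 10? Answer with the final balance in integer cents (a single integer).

(re-executing from step 6 with the substitution; state before step 6: balance=133577)
6. pay 0 -> balance=134792
7. pay 23374 -> balance=112644
8. pay 22816 -> balance=90853
9. pay 21550 -> balance=70129
10. pay 20344 -> balance=50423

50423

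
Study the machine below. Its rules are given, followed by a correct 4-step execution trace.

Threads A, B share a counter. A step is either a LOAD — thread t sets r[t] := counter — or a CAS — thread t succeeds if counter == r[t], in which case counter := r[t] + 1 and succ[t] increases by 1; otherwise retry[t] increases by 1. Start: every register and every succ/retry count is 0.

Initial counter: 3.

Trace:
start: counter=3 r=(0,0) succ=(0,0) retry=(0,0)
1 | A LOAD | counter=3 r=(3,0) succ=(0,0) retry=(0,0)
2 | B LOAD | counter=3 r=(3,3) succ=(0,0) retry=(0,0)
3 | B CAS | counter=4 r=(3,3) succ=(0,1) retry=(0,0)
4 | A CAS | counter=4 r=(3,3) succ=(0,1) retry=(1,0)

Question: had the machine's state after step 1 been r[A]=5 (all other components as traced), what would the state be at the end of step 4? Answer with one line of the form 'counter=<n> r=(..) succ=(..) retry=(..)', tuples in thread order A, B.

counter=4 r=(5,3) succ=(0,1) retry=(1,0)

state after step 1 := counter=3 r=(5,0) succ=(0,0) retry=(0,0)
2 | B LOAD | counter=3 r=(5,3) succ=(0,0) retry=(0,0)
3 | B CAS | counter=4 r=(5,3) succ=(0,1) retry=(0,0)
4 | A CAS | counter=4 r=(5,3) succ=(0,1) retry=(1,0)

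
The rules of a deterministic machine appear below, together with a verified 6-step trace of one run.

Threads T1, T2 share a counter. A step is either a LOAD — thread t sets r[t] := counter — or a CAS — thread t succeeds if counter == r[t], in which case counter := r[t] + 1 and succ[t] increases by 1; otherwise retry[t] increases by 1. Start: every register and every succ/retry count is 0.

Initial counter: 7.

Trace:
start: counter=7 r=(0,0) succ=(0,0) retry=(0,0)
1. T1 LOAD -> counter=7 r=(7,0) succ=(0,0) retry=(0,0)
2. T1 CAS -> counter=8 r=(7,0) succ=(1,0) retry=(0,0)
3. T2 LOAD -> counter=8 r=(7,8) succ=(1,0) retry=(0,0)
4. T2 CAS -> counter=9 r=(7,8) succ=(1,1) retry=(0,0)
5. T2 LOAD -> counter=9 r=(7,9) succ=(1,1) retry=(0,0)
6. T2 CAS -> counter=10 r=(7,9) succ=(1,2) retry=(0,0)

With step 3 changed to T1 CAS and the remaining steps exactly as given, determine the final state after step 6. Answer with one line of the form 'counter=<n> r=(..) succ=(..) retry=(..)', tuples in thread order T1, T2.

(re-executing from step 3 with the substitution; state before step 3: counter=8 r=(7,0) succ=(1,0) retry=(0,0))
3. T1 CAS -> counter=8 r=(7,0) succ=(1,0) retry=(1,0)
4. T2 CAS -> counter=8 r=(7,0) succ=(1,0) retry=(1,1)
5. T2 LOAD -> counter=8 r=(7,8) succ=(1,0) retry=(1,1)
6. T2 CAS -> counter=9 r=(7,8) succ=(1,1) retry=(1,1)

counter=9 r=(7,8) succ=(1,1) retry=(1,1)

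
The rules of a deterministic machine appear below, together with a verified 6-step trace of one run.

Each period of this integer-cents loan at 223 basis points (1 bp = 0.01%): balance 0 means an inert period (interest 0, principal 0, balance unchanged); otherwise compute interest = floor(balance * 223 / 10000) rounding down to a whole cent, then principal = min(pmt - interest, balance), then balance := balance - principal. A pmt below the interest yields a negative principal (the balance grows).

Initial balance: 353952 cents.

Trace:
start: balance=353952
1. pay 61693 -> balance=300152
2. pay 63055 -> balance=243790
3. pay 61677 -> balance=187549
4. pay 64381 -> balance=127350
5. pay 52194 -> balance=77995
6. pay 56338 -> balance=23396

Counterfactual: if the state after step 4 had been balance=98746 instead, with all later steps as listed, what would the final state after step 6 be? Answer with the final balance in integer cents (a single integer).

state after step 4 := balance=98746
5. pay 52194 -> balance=48754
6. pay 56338 -> balance=0

0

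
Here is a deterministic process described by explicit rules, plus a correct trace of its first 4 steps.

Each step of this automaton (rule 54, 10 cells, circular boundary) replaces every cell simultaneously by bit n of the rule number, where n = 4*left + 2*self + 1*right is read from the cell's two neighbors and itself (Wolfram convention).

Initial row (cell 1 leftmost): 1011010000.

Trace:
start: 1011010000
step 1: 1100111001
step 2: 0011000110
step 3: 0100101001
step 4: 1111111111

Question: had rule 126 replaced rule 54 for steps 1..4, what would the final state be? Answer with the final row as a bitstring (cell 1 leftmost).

(re-executing steps 1..4 under rule 126; state before step 1: 1011010000)
step 1: 1111111001
step 2: 0000001111
step 3: 1000011001
step 4: 1100111111

1100111111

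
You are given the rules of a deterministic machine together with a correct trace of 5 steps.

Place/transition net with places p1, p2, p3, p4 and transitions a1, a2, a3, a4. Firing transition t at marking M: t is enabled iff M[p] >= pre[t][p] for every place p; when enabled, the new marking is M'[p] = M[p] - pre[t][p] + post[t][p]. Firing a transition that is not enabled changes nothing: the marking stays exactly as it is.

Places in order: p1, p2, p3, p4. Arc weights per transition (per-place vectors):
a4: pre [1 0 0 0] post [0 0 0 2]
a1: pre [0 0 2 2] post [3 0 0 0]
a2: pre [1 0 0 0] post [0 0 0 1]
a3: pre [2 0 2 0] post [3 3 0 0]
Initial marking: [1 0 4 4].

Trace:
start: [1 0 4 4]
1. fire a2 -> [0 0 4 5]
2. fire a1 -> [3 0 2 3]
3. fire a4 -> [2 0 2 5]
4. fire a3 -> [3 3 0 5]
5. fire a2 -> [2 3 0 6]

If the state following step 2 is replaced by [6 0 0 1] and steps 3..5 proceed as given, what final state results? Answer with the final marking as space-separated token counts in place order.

state after step 2 := [6 0 0 1]
3. fire a4 -> [5 0 0 3]
4. fire a3 -> [5 0 0 3]
5. fire a2 -> [4 0 0 4]

4 0 0 4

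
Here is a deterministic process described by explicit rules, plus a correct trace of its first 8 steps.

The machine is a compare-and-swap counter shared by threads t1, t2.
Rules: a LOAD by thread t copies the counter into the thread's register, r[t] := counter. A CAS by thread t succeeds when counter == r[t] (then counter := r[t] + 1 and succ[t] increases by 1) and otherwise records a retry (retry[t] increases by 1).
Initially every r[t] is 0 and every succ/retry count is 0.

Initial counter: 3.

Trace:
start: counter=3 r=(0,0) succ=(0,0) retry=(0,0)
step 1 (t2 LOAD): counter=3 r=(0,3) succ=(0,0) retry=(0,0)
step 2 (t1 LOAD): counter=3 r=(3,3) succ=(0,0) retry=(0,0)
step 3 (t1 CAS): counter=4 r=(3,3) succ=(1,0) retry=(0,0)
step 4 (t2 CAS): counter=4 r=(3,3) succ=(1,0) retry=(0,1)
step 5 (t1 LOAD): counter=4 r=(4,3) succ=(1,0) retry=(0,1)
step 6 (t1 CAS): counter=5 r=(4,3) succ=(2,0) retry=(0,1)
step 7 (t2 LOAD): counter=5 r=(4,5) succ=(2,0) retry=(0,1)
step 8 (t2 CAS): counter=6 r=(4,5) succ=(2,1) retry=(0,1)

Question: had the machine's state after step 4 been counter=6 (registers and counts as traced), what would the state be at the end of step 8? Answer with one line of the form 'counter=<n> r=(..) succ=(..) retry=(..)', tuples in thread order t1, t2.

counter=8 r=(6,7) succ=(2,1) retry=(0,1)

state after step 4 := counter=6 r=(3,3) succ=(1,0) retry=(0,1)
step 5 (t1 LOAD): counter=6 r=(6,3) succ=(1,0) retry=(0,1)
step 6 (t1 CAS): counter=7 r=(6,3) succ=(2,0) retry=(0,1)
step 7 (t2 LOAD): counter=7 r=(6,7) succ=(2,0) retry=(0,1)
step 8 (t2 CAS): counter=8 r=(6,7) succ=(2,1) retry=(0,1)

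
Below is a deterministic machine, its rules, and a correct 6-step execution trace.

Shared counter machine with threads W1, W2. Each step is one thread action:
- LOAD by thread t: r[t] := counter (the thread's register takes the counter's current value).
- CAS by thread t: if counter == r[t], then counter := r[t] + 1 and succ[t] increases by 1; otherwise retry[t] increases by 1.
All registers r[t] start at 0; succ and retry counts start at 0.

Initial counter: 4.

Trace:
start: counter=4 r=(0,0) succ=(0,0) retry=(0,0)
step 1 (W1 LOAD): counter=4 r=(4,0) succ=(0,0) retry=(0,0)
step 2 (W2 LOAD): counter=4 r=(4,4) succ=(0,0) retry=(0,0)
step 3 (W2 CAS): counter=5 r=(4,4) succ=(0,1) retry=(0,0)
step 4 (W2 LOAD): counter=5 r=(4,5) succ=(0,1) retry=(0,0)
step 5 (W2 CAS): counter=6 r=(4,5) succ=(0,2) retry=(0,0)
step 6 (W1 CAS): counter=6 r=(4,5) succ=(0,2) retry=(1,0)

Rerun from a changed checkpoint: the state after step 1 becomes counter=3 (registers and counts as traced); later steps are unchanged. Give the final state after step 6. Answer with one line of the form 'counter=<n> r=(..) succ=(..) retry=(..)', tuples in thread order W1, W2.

counter=5 r=(4,4) succ=(0,2) retry=(1,0)

state after step 1 := counter=3 r=(4,0) succ=(0,0) retry=(0,0)
step 2 (W2 LOAD): counter=3 r=(4,3) succ=(0,0) retry=(0,0)
step 3 (W2 CAS): counter=4 r=(4,3) succ=(0,1) retry=(0,0)
step 4 (W2 LOAD): counter=4 r=(4,4) succ=(0,1) retry=(0,0)
step 5 (W2 CAS): counter=5 r=(4,4) succ=(0,2) retry=(0,0)
step 6 (W1 CAS): counter=5 r=(4,4) succ=(0,2) retry=(1,0)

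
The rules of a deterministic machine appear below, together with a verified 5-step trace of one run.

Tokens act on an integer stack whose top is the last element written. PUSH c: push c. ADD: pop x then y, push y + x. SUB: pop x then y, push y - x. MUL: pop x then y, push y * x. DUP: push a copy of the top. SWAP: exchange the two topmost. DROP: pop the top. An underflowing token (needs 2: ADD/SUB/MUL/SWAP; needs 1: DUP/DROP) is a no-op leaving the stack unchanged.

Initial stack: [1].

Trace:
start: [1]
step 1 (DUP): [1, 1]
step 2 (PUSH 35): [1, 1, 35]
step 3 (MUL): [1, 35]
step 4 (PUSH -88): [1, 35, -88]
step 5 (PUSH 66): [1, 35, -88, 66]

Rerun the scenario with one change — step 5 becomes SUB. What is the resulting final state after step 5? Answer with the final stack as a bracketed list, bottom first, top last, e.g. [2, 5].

[1, 123]

(re-executing from step 5 with the substitution; state before step 5: [1, 35, -88])
step 5 (SUB): [1, 123]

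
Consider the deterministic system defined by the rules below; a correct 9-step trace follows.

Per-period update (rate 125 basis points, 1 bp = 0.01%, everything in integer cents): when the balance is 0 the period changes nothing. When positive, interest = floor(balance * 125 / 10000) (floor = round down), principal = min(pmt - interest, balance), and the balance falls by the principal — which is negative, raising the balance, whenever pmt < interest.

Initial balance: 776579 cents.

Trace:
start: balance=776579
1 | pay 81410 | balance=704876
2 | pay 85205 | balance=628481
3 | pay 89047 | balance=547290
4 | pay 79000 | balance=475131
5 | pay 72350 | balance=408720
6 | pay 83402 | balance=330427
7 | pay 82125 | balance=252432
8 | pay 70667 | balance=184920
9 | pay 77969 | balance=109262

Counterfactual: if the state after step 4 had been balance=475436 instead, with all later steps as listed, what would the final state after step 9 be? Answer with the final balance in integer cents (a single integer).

state after step 4 := balance=475436
5 | pay 72350 | balance=409028
6 | pay 83402 | balance=330738
7 | pay 82125 | balance=252747
8 | pay 70667 | balance=185239
9 | pay 77969 | balance=109585

109585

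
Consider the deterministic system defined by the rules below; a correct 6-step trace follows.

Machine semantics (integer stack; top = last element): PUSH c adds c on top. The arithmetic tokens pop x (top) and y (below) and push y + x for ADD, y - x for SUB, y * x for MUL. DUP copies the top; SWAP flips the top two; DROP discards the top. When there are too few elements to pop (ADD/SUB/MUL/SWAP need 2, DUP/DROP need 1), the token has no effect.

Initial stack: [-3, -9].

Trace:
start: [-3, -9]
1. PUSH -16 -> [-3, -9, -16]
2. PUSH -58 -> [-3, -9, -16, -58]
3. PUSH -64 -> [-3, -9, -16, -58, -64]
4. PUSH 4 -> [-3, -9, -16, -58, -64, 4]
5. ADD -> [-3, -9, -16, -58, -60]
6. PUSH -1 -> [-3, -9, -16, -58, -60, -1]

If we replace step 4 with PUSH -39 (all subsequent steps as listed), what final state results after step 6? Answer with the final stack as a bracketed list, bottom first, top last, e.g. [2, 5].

[-3, -9, -16, -58, -103, -1]

(re-executing from step 4 with the substitution; state before step 4: [-3, -9, -16, -58, -64])
4. PUSH -39 -> [-3, -9, -16, -58, -64, -39]
5. ADD -> [-3, -9, -16, -58, -103]
6. PUSH -1 -> [-3, -9, -16, -58, -103, -1]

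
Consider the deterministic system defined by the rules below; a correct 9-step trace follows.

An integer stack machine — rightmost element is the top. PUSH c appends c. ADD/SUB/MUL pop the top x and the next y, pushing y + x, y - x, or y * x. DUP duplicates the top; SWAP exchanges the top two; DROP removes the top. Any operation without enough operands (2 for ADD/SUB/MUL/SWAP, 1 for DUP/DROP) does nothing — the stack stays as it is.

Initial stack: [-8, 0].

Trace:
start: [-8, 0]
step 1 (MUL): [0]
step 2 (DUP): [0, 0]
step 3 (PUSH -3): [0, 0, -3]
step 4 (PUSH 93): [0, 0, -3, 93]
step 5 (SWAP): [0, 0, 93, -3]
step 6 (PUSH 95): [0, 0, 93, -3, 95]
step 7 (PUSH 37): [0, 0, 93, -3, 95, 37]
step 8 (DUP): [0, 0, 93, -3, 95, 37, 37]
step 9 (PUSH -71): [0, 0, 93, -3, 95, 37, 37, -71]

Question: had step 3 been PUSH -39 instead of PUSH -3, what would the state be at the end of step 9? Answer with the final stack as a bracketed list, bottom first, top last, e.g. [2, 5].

[0, 0, 93, -39, 95, 37, 37, -71]

(re-executing from step 3 with the substitution; state before step 3: [0, 0])
step 3 (PUSH -39): [0, 0, -39]
step 4 (PUSH 93): [0, 0, -39, 93]
step 5 (SWAP): [0, 0, 93, -39]
step 6 (PUSH 95): [0, 0, 93, -39, 95]
step 7 (PUSH 37): [0, 0, 93, -39, 95, 37]
step 8 (DUP): [0, 0, 93, -39, 95, 37, 37]
step 9 (PUSH -71): [0, 0, 93, -39, 95, 37, 37, -71]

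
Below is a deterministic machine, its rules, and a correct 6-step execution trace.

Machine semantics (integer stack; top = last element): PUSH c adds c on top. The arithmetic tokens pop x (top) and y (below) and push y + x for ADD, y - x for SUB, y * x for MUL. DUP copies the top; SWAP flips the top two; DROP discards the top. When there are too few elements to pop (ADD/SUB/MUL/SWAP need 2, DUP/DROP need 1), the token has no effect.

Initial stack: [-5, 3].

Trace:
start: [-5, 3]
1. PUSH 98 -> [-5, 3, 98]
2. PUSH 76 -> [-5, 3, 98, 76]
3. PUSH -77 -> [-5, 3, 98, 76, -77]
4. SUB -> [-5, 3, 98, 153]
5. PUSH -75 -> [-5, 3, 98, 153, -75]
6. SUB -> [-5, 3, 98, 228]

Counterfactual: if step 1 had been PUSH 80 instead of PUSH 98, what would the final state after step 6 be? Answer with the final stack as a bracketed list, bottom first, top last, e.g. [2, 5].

(re-executing from step 1 with the substitution; state before step 1: [-5, 3])
1. PUSH 80 -> [-5, 3, 80]
2. PUSH 76 -> [-5, 3, 80, 76]
3. PUSH -77 -> [-5, 3, 80, 76, -77]
4. SUB -> [-5, 3, 80, 153]
5. PUSH -75 -> [-5, 3, 80, 153, -75]
6. SUB -> [-5, 3, 80, 228]

[-5, 3, 80, 228]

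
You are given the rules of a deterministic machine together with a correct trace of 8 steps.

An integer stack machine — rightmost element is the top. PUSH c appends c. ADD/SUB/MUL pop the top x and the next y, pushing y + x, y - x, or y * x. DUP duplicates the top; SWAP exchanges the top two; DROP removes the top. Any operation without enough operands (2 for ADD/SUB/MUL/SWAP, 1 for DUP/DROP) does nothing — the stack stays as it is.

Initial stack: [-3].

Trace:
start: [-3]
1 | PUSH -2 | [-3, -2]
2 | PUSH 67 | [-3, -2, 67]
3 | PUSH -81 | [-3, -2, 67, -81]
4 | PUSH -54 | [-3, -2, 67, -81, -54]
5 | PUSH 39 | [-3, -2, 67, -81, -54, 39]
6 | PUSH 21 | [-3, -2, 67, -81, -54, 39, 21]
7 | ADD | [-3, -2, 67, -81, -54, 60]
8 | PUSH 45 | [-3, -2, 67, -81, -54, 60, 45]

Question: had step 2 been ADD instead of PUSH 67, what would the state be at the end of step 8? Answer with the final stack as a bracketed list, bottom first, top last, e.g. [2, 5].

[-5, -81, -54, 60, 45]

(re-executing from step 2 with the substitution; state before step 2: [-3, -2])
2 | ADD | [-5]
3 | PUSH -81 | [-5, -81]
4 | PUSH -54 | [-5, -81, -54]
5 | PUSH 39 | [-5, -81, -54, 39]
6 | PUSH 21 | [-5, -81, -54, 39, 21]
7 | ADD | [-5, -81, -54, 60]
8 | PUSH 45 | [-5, -81, -54, 60, 45]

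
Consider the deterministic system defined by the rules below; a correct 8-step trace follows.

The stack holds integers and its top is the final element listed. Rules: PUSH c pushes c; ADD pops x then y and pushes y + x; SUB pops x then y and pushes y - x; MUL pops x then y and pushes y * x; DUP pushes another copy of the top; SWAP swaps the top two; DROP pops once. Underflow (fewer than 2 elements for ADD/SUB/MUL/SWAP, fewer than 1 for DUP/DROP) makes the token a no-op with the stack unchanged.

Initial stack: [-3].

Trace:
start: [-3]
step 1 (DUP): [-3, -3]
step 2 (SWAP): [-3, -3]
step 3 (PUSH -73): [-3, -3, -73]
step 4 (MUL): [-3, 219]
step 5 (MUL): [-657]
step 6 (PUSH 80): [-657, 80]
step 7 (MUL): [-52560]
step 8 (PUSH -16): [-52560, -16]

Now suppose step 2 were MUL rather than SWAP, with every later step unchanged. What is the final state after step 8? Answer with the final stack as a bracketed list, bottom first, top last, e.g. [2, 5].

(re-executing from step 2 with the substitution; state before step 2: [-3, -3])
step 2 (MUL): [9]
step 3 (PUSH -73): [9, -73]
step 4 (MUL): [-657]
step 5 (MUL): [-657]
step 6 (PUSH 80): [-657, 80]
step 7 (MUL): [-52560]
step 8 (PUSH -16): [-52560, -16]

[-52560, -16]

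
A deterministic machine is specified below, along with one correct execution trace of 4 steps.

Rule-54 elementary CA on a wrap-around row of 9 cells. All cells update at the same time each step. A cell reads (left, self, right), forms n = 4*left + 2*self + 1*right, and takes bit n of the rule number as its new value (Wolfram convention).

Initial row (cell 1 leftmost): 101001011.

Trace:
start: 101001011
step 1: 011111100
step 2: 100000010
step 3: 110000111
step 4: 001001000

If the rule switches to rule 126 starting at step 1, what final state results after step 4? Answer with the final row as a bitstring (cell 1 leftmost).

(re-executing steps 1..4 under rule 126; state before step 1: 101001011)
step 1: 111111110
step 2: 100000011
step 3: 110000110
step 4: 111001111

111001111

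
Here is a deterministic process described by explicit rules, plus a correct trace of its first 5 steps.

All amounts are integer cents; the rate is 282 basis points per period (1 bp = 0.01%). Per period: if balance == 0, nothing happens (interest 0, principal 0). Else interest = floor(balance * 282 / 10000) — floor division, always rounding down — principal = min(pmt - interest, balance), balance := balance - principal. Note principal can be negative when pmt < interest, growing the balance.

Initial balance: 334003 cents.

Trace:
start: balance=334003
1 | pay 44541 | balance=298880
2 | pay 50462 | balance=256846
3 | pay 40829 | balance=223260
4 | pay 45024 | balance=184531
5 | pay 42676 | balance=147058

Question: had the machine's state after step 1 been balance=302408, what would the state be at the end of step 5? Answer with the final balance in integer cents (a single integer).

state after step 1 := balance=302408
2 | pay 50462 | balance=260473
3 | pay 40829 | balance=226989
4 | pay 45024 | balance=188366
5 | pay 42676 | balance=151001

151001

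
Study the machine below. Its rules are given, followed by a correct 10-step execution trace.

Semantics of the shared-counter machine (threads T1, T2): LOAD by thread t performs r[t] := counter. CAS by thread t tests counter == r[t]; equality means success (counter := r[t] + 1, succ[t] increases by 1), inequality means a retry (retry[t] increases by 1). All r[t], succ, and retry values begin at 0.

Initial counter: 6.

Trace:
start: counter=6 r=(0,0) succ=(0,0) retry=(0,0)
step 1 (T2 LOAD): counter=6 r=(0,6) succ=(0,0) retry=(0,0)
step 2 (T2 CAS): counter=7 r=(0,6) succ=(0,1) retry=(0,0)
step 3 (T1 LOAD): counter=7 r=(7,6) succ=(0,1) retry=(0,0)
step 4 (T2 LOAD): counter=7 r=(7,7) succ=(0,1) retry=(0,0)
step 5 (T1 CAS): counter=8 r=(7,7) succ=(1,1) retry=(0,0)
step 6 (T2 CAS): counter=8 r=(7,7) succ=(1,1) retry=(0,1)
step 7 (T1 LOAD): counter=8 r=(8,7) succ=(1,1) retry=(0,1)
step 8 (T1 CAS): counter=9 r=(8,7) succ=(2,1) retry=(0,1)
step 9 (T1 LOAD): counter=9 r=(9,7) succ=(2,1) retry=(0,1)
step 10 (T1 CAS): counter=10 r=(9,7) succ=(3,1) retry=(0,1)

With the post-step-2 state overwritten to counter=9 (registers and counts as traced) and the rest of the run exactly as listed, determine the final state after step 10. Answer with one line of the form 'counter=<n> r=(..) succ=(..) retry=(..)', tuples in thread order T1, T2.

state after step 2 := counter=9 r=(0,6) succ=(0,1) retry=(0,0)
step 3 (T1 LOAD): counter=9 r=(9,6) succ=(0,1) retry=(0,0)
step 4 (T2 LOAD): counter=9 r=(9,9) succ=(0,1) retry=(0,0)
step 5 (T1 CAS): counter=10 r=(9,9) succ=(1,1) retry=(0,0)
step 6 (T2 CAS): counter=10 r=(9,9) succ=(1,1) retry=(0,1)
step 7 (T1 LOAD): counter=10 r=(10,9) succ=(1,1) retry=(0,1)
step 8 (T1 CAS): counter=11 r=(10,9) succ=(2,1) retry=(0,1)
step 9 (T1 LOAD): counter=11 r=(11,9) succ=(2,1) retry=(0,1)
step 10 (T1 CAS): counter=12 r=(11,9) succ=(3,1) retry=(0,1)

counter=12 r=(11,9) succ=(3,1) retry=(0,1)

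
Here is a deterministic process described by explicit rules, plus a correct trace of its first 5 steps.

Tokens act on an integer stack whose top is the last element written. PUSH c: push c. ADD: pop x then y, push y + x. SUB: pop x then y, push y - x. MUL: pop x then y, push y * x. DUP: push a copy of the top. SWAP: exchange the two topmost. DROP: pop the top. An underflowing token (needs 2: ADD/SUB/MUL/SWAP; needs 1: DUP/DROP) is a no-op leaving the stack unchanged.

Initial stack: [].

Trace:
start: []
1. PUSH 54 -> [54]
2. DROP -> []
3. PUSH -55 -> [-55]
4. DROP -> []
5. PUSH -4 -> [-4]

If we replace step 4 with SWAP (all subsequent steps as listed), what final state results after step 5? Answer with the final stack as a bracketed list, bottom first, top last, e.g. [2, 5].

(re-executing from step 4 with the substitution; state before step 4: [-55])
4. SWAP -> [-55]
5. PUSH -4 -> [-55, -4]

[-55, -4]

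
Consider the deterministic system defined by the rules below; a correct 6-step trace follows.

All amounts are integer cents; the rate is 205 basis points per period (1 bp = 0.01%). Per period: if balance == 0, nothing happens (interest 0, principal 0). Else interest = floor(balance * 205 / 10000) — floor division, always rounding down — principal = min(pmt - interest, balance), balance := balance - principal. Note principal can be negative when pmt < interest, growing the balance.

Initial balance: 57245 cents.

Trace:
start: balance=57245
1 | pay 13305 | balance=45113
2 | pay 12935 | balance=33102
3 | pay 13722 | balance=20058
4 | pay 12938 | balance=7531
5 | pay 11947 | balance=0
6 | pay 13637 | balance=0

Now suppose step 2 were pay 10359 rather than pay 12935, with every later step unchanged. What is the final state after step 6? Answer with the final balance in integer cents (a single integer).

(re-executing from step 2 with the substitution; state before step 2: balance=45113)
2 | pay 10359 | balance=35678
3 | pay 13722 | balance=22687
4 | pay 12938 | balance=10214
5 | pay 11947 | balance=0
6 | pay 13637 | balance=0

0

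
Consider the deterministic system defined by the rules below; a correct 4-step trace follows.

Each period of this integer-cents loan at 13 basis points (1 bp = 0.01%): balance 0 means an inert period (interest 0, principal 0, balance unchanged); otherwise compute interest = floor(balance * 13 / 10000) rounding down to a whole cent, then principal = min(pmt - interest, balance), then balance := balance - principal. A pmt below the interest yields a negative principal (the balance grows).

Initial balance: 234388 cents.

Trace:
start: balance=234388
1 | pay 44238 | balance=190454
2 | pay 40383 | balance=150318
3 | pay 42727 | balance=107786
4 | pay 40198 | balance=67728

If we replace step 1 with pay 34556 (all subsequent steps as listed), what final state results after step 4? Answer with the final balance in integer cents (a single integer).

(re-executing from step 1 with the substitution; state before step 1: balance=234388)
1 | pay 34556 | balance=200136
2 | pay 40383 | balance=160013
3 | pay 42727 | balance=117494
4 | pay 40198 | balance=77448

77448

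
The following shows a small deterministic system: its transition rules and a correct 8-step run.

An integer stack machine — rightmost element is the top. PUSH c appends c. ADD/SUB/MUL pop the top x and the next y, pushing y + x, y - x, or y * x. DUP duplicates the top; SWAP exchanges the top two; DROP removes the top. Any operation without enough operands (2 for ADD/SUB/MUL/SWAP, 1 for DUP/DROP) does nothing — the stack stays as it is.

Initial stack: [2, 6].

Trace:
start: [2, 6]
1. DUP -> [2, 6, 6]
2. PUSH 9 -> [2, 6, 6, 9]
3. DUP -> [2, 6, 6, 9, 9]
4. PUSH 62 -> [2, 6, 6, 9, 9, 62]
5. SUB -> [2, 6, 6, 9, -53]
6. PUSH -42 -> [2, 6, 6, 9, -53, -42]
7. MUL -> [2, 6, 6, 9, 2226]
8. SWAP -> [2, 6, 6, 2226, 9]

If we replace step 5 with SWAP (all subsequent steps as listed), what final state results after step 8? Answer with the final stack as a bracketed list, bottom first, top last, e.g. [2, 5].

[2, 6, 6, 9, -378, 62]

(re-executing from step 5 with the substitution; state before step 5: [2, 6, 6, 9, 9, 62])
5. SWAP -> [2, 6, 6, 9, 62, 9]
6. PUSH -42 -> [2, 6, 6, 9, 62, 9, -42]
7. MUL -> [2, 6, 6, 9, 62, -378]
8. SWAP -> [2, 6, 6, 9, -378, 62]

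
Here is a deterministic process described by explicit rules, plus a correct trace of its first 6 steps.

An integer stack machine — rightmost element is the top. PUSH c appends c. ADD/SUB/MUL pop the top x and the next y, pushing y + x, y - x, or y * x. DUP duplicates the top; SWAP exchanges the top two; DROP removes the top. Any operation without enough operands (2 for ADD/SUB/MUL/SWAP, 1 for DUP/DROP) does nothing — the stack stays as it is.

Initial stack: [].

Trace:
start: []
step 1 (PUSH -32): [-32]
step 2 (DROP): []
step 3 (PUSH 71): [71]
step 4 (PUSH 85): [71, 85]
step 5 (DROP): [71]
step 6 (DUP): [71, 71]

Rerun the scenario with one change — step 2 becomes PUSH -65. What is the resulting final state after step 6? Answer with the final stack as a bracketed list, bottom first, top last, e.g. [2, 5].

[-32, -65, 71, 71]

(re-executing from step 2 with the substitution; state before step 2: [-32])
step 2 (PUSH -65): [-32, -65]
step 3 (PUSH 71): [-32, -65, 71]
step 4 (PUSH 85): [-32, -65, 71, 85]
step 5 (DROP): [-32, -65, 71]
step 6 (DUP): [-32, -65, 71, 71]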